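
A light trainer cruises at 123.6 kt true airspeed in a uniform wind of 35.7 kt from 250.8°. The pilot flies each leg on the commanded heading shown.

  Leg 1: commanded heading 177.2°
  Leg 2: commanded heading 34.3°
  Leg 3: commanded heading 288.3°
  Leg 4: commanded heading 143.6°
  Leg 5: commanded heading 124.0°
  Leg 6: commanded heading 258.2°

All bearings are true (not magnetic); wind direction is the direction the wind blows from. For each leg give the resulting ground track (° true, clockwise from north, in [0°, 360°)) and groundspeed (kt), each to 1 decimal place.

Leg 1: heading 177.2°; drift -16.8° → track 160.4°, groundspeed 118.6 kt
Leg 2: heading 34.3°; drift +7.9° → track 42.2°, groundspeed 153.8 kt
Leg 3: heading 288.3°; drift +12.8° → track 301.1°, groundspeed 97.7 kt
Leg 4: heading 143.6°; drift -14.3° → track 129.3°, groundspeed 138.4 kt
Leg 5: heading 124.0°; drift -11.2° → track 112.8°, groundspeed 147.8 kt
Leg 6: heading 258.2°; drift +3.0° → track 261.2°, groundspeed 88.3 kt

Leg 1: track=160.4°, groundspeed=118.6 kt
Leg 2: track=42.2°, groundspeed=153.8 kt
Leg 3: track=301.1°, groundspeed=97.7 kt
Leg 4: track=129.3°, groundspeed=138.4 kt
Leg 5: track=112.8°, groundspeed=147.8 kt
Leg 6: track=261.2°, groundspeed=88.3 kt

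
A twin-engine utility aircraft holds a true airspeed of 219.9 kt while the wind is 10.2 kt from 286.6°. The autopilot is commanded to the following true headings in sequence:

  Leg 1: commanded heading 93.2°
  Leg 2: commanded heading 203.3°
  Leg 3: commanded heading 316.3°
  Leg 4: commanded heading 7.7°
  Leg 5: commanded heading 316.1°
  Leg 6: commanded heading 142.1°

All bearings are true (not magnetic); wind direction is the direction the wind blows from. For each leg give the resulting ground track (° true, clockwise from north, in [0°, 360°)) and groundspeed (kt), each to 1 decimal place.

Leg 1: heading 93.2°; drift +0.6° → track 93.8°, groundspeed 229.8 kt
Leg 2: heading 203.3°; drift -2.7° → track 200.6°, groundspeed 218.9 kt
Leg 3: heading 316.3°; drift +1.4° → track 317.7°, groundspeed 211.1 kt
Leg 4: heading 7.7°; drift +2.6° → track 10.3°, groundspeed 218.6 kt
Leg 5: heading 316.1°; drift +1.4° → track 317.5°, groundspeed 211.1 kt
Leg 6: heading 142.1°; drift -1.5° → track 140.6°, groundspeed 228.3 kt

Leg 1: track=93.8°, groundspeed=229.8 kt
Leg 2: track=200.6°, groundspeed=218.9 kt
Leg 3: track=317.7°, groundspeed=211.1 kt
Leg 4: track=10.3°, groundspeed=218.6 kt
Leg 5: track=317.5°, groundspeed=211.1 kt
Leg 6: track=140.6°, groundspeed=228.3 kt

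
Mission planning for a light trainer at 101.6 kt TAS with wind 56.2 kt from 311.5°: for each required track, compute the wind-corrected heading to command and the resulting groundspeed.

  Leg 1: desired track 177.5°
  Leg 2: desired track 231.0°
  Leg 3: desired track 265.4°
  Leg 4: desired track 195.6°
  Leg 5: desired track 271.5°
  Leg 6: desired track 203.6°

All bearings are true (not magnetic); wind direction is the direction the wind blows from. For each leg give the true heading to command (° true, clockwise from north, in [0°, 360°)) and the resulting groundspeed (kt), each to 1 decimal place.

Leg 1: heading=200.9°, groundspeed=132.3 kt
Leg 2: heading=264.1°, groundspeed=75.9 kt
Leg 3: heading=288.9°, groundspeed=54.2 kt
Leg 4: heading=225.4°, groundspeed=112.7 kt
Leg 5: heading=292.3°, groundspeed=51.9 kt
Leg 6: heading=235.4°, groundspeed=103.7 kt

Leg 1: desired track 177.5°; wind correction +23.4° → command heading 200.9°, groundspeed 132.3 kt
Leg 2: desired track 231.0°; wind correction +33.1° → command heading 264.1°, groundspeed 75.9 kt
Leg 3: desired track 265.4°; wind correction +23.5° → command heading 288.9°, groundspeed 54.2 kt
Leg 4: desired track 195.6°; wind correction +29.8° → command heading 225.4°, groundspeed 112.7 kt
Leg 5: desired track 271.5°; wind correction +20.8° → command heading 292.3°, groundspeed 51.9 kt
Leg 6: desired track 203.6°; wind correction +31.8° → command heading 235.4°, groundspeed 103.7 kt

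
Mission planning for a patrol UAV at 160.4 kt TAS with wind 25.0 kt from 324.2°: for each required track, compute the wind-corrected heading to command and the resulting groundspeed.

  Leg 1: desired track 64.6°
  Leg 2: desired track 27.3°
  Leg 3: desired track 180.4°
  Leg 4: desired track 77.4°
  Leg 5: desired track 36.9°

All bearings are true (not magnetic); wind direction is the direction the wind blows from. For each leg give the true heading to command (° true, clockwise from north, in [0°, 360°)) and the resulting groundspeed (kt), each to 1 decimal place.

Leg 1: heading=55.8°, groundspeed=163.0 kt
Leg 2: heading=19.3°, groundspeed=147.5 kt
Leg 3: heading=185.7°, groundspeed=179.9 kt
Leg 4: heading=69.2°, groundspeed=168.6 kt
Leg 5: heading=28.3°, groundspeed=151.2 kt

Leg 1: desired track 64.6°; wind correction -8.8° → command heading 55.8°, groundspeed 163.0 kt
Leg 2: desired track 27.3°; wind correction -8.0° → command heading 19.3°, groundspeed 147.5 kt
Leg 3: desired track 180.4°; wind correction +5.3° → command heading 185.7°, groundspeed 179.9 kt
Leg 4: desired track 77.4°; wind correction -8.2° → command heading 69.2°, groundspeed 168.6 kt
Leg 5: desired track 36.9°; wind correction -8.6° → command heading 28.3°, groundspeed 151.2 kt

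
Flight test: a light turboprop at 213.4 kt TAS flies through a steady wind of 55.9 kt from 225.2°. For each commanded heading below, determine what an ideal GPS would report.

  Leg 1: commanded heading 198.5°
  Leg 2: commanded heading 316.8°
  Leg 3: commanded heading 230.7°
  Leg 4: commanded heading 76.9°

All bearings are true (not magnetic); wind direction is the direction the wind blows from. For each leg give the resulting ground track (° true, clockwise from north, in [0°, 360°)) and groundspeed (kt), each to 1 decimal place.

Leg 1: heading 198.5°; drift -8.7° → track 189.8°, groundspeed 165.4 kt
Leg 2: heading 316.8°; drift +14.6° → track 331.4°, groundspeed 222.1 kt
Leg 3: heading 230.7°; drift +1.9° → track 232.6°, groundspeed 157.8 kt
Leg 4: heading 76.9°; drift -6.4° → track 70.5°, groundspeed 262.6 kt

Leg 1: track=189.8°, groundspeed=165.4 kt
Leg 2: track=331.4°, groundspeed=222.1 kt
Leg 3: track=232.6°, groundspeed=157.8 kt
Leg 4: track=70.5°, groundspeed=262.6 kt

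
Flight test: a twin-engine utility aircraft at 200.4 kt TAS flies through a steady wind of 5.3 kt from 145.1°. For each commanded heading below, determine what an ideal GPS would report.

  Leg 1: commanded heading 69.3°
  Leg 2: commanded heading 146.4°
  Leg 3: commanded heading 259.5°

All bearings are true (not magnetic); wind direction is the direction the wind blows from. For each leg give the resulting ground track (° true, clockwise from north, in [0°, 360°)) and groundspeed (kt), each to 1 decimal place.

Leg 1: track=67.8°, groundspeed=199.2 kt
Leg 2: track=146.4°, groundspeed=195.1 kt
Leg 3: track=260.9°, groundspeed=202.6 kt

Leg 1: heading 69.3°; drift -1.5° → track 67.8°, groundspeed 199.2 kt
Leg 2: heading 146.4°; drift +0.0° → track 146.4°, groundspeed 195.1 kt
Leg 3: heading 259.5°; drift +1.4° → track 260.9°, groundspeed 202.6 kt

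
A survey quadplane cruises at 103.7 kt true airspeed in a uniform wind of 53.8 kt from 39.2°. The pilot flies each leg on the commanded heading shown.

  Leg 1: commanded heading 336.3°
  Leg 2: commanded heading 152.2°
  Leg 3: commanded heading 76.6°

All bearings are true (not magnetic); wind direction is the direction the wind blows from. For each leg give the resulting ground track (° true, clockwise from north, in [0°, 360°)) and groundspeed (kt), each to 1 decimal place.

Leg 1: heading 336.3°; drift -31.2° → track 305.1°, groundspeed 92.5 kt
Leg 2: heading 152.2°; drift +21.7° → track 173.9°, groundspeed 134.2 kt
Leg 3: heading 76.6°; drift +28.2° → track 104.8°, groundspeed 69.2 kt

Leg 1: track=305.1°, groundspeed=92.5 kt
Leg 2: track=173.9°, groundspeed=134.2 kt
Leg 3: track=104.8°, groundspeed=69.2 kt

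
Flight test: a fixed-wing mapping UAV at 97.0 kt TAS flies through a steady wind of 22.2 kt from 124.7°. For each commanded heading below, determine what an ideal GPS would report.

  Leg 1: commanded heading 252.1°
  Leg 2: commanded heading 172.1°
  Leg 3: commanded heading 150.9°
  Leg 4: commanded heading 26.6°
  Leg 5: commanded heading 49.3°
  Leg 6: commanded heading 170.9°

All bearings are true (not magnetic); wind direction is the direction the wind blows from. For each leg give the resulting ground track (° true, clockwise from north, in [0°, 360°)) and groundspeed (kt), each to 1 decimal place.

Leg 1: track=261.2°, groundspeed=111.9 kt
Leg 2: track=183.4°, groundspeed=83.6 kt
Leg 3: track=158.1°, groundspeed=77.7 kt
Leg 4: track=14.2°, groundspeed=102.5 kt
Leg 5: track=36.1°, groundspeed=93.9 kt
Leg 6: track=182.0°, groundspeed=83.2 kt

Leg 1: heading 252.1°; drift +9.1° → track 261.2°, groundspeed 111.9 kt
Leg 2: heading 172.1°; drift +11.3° → track 183.4°, groundspeed 83.6 kt
Leg 3: heading 150.9°; drift +7.2° → track 158.1°, groundspeed 77.7 kt
Leg 4: heading 26.6°; drift -12.4° → track 14.2°, groundspeed 102.5 kt
Leg 5: heading 49.3°; drift -13.2° → track 36.1°, groundspeed 93.9 kt
Leg 6: heading 170.9°; drift +11.1° → track 182.0°, groundspeed 83.2 kt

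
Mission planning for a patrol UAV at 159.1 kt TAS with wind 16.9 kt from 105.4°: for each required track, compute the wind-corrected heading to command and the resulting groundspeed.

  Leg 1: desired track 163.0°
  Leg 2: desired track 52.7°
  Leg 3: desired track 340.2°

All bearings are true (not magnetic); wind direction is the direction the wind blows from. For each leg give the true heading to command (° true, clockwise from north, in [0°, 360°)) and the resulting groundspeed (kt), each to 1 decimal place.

Leg 1: heading=157.9°, groundspeed=149.4 kt
Leg 2: heading=57.5°, groundspeed=148.3 kt
Leg 3: heading=345.2°, groundspeed=168.2 kt

Leg 1: desired track 163.0°; wind correction -5.1° → command heading 157.9°, groundspeed 149.4 kt
Leg 2: desired track 52.7°; wind correction +4.8° → command heading 57.5°, groundspeed 148.3 kt
Leg 3: desired track 340.2°; wind correction +5.0° → command heading 345.2°, groundspeed 168.2 kt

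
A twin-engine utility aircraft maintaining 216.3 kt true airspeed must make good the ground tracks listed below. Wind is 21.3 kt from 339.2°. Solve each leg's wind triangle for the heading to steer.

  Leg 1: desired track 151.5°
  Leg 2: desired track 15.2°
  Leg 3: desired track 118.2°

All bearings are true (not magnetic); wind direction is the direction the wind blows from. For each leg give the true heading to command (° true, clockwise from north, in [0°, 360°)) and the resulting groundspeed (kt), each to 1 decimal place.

Leg 1: heading=150.7°, groundspeed=237.4 kt
Leg 2: heading=11.9°, groundspeed=198.7 kt
Leg 3: heading=114.5°, groundspeed=231.9 kt

Leg 1: desired track 151.5°; wind correction -0.8° → command heading 150.7°, groundspeed 237.4 kt
Leg 2: desired track 15.2°; wind correction -3.3° → command heading 11.9°, groundspeed 198.7 kt
Leg 3: desired track 118.2°; wind correction -3.7° → command heading 114.5°, groundspeed 231.9 kt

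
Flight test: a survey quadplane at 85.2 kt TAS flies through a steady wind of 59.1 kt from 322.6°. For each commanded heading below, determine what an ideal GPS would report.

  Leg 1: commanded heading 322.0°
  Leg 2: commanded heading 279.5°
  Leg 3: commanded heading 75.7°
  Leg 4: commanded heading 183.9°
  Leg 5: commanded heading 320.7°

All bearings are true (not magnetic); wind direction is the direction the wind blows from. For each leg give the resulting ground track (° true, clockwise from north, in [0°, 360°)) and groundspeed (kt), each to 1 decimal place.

Leg 1: heading 322.0°; drift -1.4° → track 320.6°, groundspeed 26.1 kt
Leg 2: heading 279.5°; drift -43.8° → track 235.7°, groundspeed 58.3 kt
Leg 3: heading 75.7°; drift +26.6° → track 102.3°, groundspeed 121.3 kt
Leg 4: heading 183.9°; drift -16.8° → track 167.1°, groundspeed 135.3 kt
Leg 5: heading 320.7°; drift -4.3° → track 316.4°, groundspeed 26.2 kt

Leg 1: track=320.6°, groundspeed=26.1 kt
Leg 2: track=235.7°, groundspeed=58.3 kt
Leg 3: track=102.3°, groundspeed=121.3 kt
Leg 4: track=167.1°, groundspeed=135.3 kt
Leg 5: track=316.4°, groundspeed=26.2 kt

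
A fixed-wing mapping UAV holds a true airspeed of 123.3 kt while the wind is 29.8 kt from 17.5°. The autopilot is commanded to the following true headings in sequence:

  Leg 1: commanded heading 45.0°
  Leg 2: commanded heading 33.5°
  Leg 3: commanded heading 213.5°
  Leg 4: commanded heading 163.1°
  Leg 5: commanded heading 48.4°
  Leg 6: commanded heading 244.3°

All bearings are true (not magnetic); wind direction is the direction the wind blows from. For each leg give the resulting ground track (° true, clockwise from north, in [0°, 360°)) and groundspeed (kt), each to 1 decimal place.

Leg 1: track=53.1°, groundspeed=97.8 kt
Leg 2: track=38.5°, groundspeed=95.0 kt
Leg 3: track=210.4°, groundspeed=152.2 kt
Leg 4: track=169.6°, groundspeed=148.8 kt
Leg 5: track=57.3°, groundspeed=98.9 kt
Leg 6: track=235.7°, groundspeed=145.3 kt

Leg 1: heading 45.0°; drift +8.1° → track 53.1°, groundspeed 97.8 kt
Leg 2: heading 33.5°; drift +5.0° → track 38.5°, groundspeed 95.0 kt
Leg 3: heading 213.5°; drift -3.1° → track 210.4°, groundspeed 152.2 kt
Leg 4: heading 163.1°; drift +6.5° → track 169.6°, groundspeed 148.8 kt
Leg 5: heading 48.4°; drift +8.9° → track 57.3°, groundspeed 98.9 kt
Leg 6: heading 244.3°; drift -8.6° → track 235.7°, groundspeed 145.3 kt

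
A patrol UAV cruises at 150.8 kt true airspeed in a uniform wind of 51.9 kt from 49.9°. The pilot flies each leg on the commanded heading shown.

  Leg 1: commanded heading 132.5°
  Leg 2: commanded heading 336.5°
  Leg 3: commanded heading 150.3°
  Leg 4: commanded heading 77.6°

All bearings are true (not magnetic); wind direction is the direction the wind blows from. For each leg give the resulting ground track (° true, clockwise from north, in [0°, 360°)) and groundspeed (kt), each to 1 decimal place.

Leg 1: track=152.2°, groundspeed=153.0 kt
Leg 2: track=316.4°, groundspeed=144.8 kt
Leg 3: track=168.0°, groundspeed=168.1 kt
Leg 4: track=90.6°, groundspeed=107.6 kt

Leg 1: heading 132.5°; drift +19.7° → track 152.2°, groundspeed 153.0 kt
Leg 2: heading 336.5°; drift -20.1° → track 316.4°, groundspeed 144.8 kt
Leg 3: heading 150.3°; drift +17.7° → track 168.0°, groundspeed 168.1 kt
Leg 4: heading 77.6°; drift +13.0° → track 90.6°, groundspeed 107.6 kt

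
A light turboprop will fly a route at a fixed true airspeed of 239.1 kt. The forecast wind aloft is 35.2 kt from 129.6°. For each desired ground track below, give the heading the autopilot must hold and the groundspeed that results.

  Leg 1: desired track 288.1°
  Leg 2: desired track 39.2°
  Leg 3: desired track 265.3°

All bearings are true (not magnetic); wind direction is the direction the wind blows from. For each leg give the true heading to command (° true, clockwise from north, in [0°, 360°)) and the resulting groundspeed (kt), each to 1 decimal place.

Leg 1: heading=285.0°, groundspeed=271.5 kt
Leg 2: heading=47.7°, groundspeed=236.7 kt
Leg 3: heading=259.4°, groundspeed=263.0 kt

Leg 1: desired track 288.1°; wind correction -3.1° → command heading 285.0°, groundspeed 271.5 kt
Leg 2: desired track 39.2°; wind correction +8.5° → command heading 47.7°, groundspeed 236.7 kt
Leg 3: desired track 265.3°; wind correction -5.9° → command heading 259.4°, groundspeed 263.0 kt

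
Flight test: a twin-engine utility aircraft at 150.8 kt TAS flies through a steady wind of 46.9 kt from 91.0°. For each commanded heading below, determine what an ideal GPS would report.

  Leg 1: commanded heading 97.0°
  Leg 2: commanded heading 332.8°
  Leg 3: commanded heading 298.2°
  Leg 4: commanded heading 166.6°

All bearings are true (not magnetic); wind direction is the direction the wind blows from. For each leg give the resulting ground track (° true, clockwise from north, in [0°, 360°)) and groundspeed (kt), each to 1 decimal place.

Leg 1: track=99.7°, groundspeed=104.3 kt
Leg 2: track=319.4°, groundspeed=177.8 kt
Leg 3: track=291.8°, groundspeed=193.7 kt
Leg 4: track=184.7°, groundspeed=146.4 kt

Leg 1: heading 97.0°; drift +2.7° → track 99.7°, groundspeed 104.3 kt
Leg 2: heading 332.8°; drift -13.4° → track 319.4°, groundspeed 177.8 kt
Leg 3: heading 298.2°; drift -6.4° → track 291.8°, groundspeed 193.7 kt
Leg 4: heading 166.6°; drift +18.1° → track 184.7°, groundspeed 146.4 kt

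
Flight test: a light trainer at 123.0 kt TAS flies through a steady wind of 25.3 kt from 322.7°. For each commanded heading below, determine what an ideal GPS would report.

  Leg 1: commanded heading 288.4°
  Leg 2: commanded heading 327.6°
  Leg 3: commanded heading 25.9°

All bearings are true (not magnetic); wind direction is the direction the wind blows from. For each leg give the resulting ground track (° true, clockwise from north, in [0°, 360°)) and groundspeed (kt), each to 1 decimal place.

Leg 1: heading 288.4°; drift -7.9° → track 280.5°, groundspeed 103.1 kt
Leg 2: heading 327.6°; drift +1.3° → track 328.9°, groundspeed 97.8 kt
Leg 3: heading 25.9°; drift +11.4° → track 37.3°, groundspeed 113.9 kt

Leg 1: track=280.5°, groundspeed=103.1 kt
Leg 2: track=328.9°, groundspeed=97.8 kt
Leg 3: track=37.3°, groundspeed=113.9 kt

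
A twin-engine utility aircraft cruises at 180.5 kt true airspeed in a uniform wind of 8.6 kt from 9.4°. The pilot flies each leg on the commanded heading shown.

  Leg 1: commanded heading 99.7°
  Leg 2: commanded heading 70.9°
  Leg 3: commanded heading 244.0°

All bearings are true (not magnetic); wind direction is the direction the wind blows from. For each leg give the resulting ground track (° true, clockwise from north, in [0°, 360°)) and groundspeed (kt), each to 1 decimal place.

Leg 1: heading 99.7°; drift +2.7° → track 102.4°, groundspeed 180.7 kt
Leg 2: heading 70.9°; drift +2.5° → track 73.4°, groundspeed 176.6 kt
Leg 3: heading 244.0°; drift -2.2° → track 241.8°, groundspeed 185.6 kt

Leg 1: track=102.4°, groundspeed=180.7 kt
Leg 2: track=73.4°, groundspeed=176.6 kt
Leg 3: track=241.8°, groundspeed=185.6 kt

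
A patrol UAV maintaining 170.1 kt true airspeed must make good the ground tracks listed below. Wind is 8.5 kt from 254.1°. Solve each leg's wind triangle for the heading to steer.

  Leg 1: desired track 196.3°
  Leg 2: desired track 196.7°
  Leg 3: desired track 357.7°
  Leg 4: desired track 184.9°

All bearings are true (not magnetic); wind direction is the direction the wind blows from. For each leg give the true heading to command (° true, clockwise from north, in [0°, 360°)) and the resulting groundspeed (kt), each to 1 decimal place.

Leg 1: desired track 196.3°; wind correction +2.4° → command heading 198.7°, groundspeed 165.4 kt
Leg 2: desired track 196.7°; wind correction +2.4° → command heading 199.1°, groundspeed 165.4 kt
Leg 3: desired track 357.7°; wind correction -2.8° → command heading 354.9°, groundspeed 171.9 kt
Leg 4: desired track 184.9°; wind correction +2.7° → command heading 187.6°, groundspeed 166.9 kt

Leg 1: heading=198.7°, groundspeed=165.4 kt
Leg 2: heading=199.1°, groundspeed=165.4 kt
Leg 3: heading=354.9°, groundspeed=171.9 kt
Leg 4: heading=187.6°, groundspeed=166.9 kt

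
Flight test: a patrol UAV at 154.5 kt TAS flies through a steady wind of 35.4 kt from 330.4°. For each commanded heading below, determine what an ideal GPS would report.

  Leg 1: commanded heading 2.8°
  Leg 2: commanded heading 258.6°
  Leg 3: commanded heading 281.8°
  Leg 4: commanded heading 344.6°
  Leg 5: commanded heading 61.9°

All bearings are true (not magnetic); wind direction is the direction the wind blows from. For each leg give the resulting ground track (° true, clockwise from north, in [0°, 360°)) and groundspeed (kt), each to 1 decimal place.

Leg 1: track=11.5°, groundspeed=126.0 kt
Leg 2: track=245.4°, groundspeed=147.3 kt
Leg 3: track=270.3°, groundspeed=133.8 kt
Leg 4: track=348.7°, groundspeed=120.5 kt
Leg 5: track=74.7°, groundspeed=159.4 kt

Leg 1: heading 2.8°; drift +8.7° → track 11.5°, groundspeed 126.0 kt
Leg 2: heading 258.6°; drift -13.2° → track 245.4°, groundspeed 147.3 kt
Leg 3: heading 281.8°; drift -11.5° → track 270.3°, groundspeed 133.8 kt
Leg 4: heading 344.6°; drift +4.1° → track 348.7°, groundspeed 120.5 kt
Leg 5: heading 61.9°; drift +12.8° → track 74.7°, groundspeed 159.4 kt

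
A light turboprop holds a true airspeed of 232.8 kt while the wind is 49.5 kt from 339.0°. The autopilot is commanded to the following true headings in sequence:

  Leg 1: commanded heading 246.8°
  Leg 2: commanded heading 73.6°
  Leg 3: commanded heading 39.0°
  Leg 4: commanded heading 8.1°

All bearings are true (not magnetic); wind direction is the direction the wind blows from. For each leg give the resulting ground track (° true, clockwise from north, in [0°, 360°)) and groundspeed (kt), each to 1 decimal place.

Leg 1: heading 246.8°; drift -11.9° → track 234.9°, groundspeed 239.9 kt
Leg 2: heading 73.6°; drift +11.8° → track 85.4°, groundspeed 241.9 kt
Leg 3: heading 39.0°; drift +11.6° → track 50.6°, groundspeed 212.4 kt
Leg 4: heading 8.1°; drift +7.2° → track 15.3°, groundspeed 191.1 kt

Leg 1: track=234.9°, groundspeed=239.9 kt
Leg 2: track=85.4°, groundspeed=241.9 kt
Leg 3: track=50.6°, groundspeed=212.4 kt
Leg 4: track=15.3°, groundspeed=191.1 kt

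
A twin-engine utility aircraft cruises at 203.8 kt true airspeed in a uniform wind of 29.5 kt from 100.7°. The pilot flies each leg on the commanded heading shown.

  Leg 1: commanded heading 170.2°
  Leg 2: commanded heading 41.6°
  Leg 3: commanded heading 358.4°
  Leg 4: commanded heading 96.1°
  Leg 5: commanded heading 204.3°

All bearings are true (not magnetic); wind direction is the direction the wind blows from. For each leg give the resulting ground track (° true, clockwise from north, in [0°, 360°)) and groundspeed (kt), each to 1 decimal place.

Leg 1: heading 170.2°; drift +8.1° → track 178.3°, groundspeed 195.4 kt
Leg 2: heading 41.6°; drift -7.6° → track 34.0°, groundspeed 190.3 kt
Leg 3: heading 358.4°; drift -7.8° → track 350.6°, groundspeed 212.1 kt
Leg 4: heading 96.1°; drift -0.8° → track 95.3°, groundspeed 174.4 kt
Leg 5: heading 204.3°; drift +7.7° → track 212.0°, groundspeed 212.7 kt

Leg 1: track=178.3°, groundspeed=195.4 kt
Leg 2: track=34.0°, groundspeed=190.3 kt
Leg 3: track=350.6°, groundspeed=212.1 kt
Leg 4: track=95.3°, groundspeed=174.4 kt
Leg 5: track=212.0°, groundspeed=212.7 kt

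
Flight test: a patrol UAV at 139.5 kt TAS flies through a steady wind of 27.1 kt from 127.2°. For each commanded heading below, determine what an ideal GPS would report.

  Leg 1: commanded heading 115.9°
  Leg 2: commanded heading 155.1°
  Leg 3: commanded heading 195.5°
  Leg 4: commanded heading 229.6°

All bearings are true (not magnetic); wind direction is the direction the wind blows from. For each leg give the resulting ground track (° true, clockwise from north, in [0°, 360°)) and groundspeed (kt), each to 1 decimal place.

Leg 1: track=113.2°, groundspeed=113.1 kt
Leg 2: track=161.4°, groundspeed=116.2 kt
Leg 3: track=206.5°, groundspeed=131.9 kt
Leg 4: track=239.9°, groundspeed=147.7 kt

Leg 1: heading 115.9°; drift -2.7° → track 113.2°, groundspeed 113.1 kt
Leg 2: heading 155.1°; drift +6.3° → track 161.4°, groundspeed 116.2 kt
Leg 3: heading 195.5°; drift +11.0° → track 206.5°, groundspeed 131.9 kt
Leg 4: heading 229.6°; drift +10.3° → track 239.9°, groundspeed 147.7 kt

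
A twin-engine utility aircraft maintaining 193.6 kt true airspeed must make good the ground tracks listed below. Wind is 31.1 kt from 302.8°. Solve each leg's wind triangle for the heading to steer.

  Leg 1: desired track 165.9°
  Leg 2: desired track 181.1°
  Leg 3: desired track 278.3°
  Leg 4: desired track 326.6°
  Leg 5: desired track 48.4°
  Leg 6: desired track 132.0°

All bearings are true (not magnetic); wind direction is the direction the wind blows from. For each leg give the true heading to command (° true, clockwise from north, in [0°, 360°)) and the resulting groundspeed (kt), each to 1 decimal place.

Leg 1: heading=172.2°, groundspeed=215.1 kt
Leg 2: heading=189.0°, groundspeed=208.1 kt
Leg 3: heading=282.1°, groundspeed=164.9 kt
Leg 4: heading=322.9°, groundspeed=164.7 kt
Leg 5: heading=39.5°, groundspeed=199.6 kt
Leg 6: heading=133.5°, groundspeed=224.2 kt

Leg 1: desired track 165.9°; wind correction +6.3° → command heading 172.2°, groundspeed 215.1 kt
Leg 2: desired track 181.1°; wind correction +7.9° → command heading 189.0°, groundspeed 208.1 kt
Leg 3: desired track 278.3°; wind correction +3.8° → command heading 282.1°, groundspeed 164.9 kt
Leg 4: desired track 326.6°; wind correction -3.7° → command heading 322.9°, groundspeed 164.7 kt
Leg 5: desired track 48.4°; wind correction -8.9° → command heading 39.5°, groundspeed 199.6 kt
Leg 6: desired track 132.0°; wind correction +1.5° → command heading 133.5°, groundspeed 224.2 kt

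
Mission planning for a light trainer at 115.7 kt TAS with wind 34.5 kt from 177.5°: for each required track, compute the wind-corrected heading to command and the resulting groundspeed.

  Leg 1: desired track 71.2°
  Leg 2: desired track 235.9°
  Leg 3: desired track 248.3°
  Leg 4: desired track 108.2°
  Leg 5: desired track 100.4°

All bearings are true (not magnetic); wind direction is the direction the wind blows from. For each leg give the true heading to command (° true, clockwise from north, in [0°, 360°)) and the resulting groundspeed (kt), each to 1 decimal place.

Leg 1: desired track 71.2°; wind correction +16.6° → command heading 87.8°, groundspeed 120.5 kt
Leg 2: desired track 235.9°; wind correction -14.7° → command heading 221.2°, groundspeed 93.8 kt
Leg 3: desired track 248.3°; wind correction -16.4° → command heading 231.9°, groundspeed 99.7 kt
Leg 4: desired track 108.2°; wind correction +16.2° → command heading 124.4°, groundspeed 98.9 kt
Leg 5: desired track 100.4°; wind correction +16.9° → command heading 117.3°, groundspeed 103.0 kt

Leg 1: heading=87.8°, groundspeed=120.5 kt
Leg 2: heading=221.2°, groundspeed=93.8 kt
Leg 3: heading=231.9°, groundspeed=99.7 kt
Leg 4: heading=124.4°, groundspeed=98.9 kt
Leg 5: heading=117.3°, groundspeed=103.0 kt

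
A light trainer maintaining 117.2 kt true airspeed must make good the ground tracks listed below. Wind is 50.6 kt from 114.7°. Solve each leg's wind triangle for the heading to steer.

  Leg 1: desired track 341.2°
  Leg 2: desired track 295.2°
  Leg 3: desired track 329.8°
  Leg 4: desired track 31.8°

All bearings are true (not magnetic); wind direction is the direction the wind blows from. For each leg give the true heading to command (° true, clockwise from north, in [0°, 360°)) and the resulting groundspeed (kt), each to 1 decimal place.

Leg 1: desired track 341.2°; wind correction +18.3° → command heading 359.5°, groundspeed 146.1 kt
Leg 2: desired track 295.2°; wind correction +0.2° → command heading 295.4°, groundspeed 167.8 kt
Leg 3: desired track 329.8°; wind correction +14.4° → command heading 344.2°, groundspeed 154.9 kt
Leg 4: desired track 31.8°; wind correction +25.4° → command heading 57.2°, groundspeed 99.6 kt

Leg 1: heading=359.5°, groundspeed=146.1 kt
Leg 2: heading=295.4°, groundspeed=167.8 kt
Leg 3: heading=344.2°, groundspeed=154.9 kt
Leg 4: heading=57.2°, groundspeed=99.6 kt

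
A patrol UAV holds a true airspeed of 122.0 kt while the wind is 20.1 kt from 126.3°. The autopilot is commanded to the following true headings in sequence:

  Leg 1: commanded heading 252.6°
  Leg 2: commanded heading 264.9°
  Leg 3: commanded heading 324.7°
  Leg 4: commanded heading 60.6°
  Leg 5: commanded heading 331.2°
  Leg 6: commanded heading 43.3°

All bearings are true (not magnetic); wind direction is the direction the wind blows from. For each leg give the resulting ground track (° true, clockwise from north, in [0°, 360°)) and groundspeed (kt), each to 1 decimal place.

Leg 1: heading 252.6°; drift +6.9° → track 259.5°, groundspeed 134.9 kt
Leg 2: heading 264.9°; drift +5.5° → track 270.4°, groundspeed 137.7 kt
Leg 3: heading 324.7°; drift -2.6° → track 322.1°, groundspeed 141.2 kt
Leg 4: heading 60.6°; drift -9.2° → track 51.4°, groundspeed 115.2 kt
Leg 5: heading 331.2°; drift -3.5° → track 327.7°, groundspeed 140.5 kt
Leg 6: heading 43.3°; drift -9.5° → track 33.8°, groundspeed 121.2 kt

Leg 1: track=259.5°, groundspeed=134.9 kt
Leg 2: track=270.4°, groundspeed=137.7 kt
Leg 3: track=322.1°, groundspeed=141.2 kt
Leg 4: track=51.4°, groundspeed=115.2 kt
Leg 5: track=327.7°, groundspeed=140.5 kt
Leg 6: track=33.8°, groundspeed=121.2 kt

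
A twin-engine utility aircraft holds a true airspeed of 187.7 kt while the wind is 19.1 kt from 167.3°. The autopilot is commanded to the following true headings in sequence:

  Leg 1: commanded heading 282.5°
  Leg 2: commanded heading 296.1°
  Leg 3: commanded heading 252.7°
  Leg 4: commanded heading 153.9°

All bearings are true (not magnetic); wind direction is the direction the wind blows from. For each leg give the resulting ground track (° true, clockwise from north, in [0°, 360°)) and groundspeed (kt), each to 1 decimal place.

Leg 1: track=287.5°, groundspeed=196.6 kt
Leg 2: track=300.4°, groundspeed=200.2 kt
Leg 3: track=258.5°, groundspeed=187.1 kt
Leg 4: track=152.4°, groundspeed=169.2 kt

Leg 1: heading 282.5°; drift +5.0° → track 287.5°, groundspeed 196.6 kt
Leg 2: heading 296.1°; drift +4.3° → track 300.4°, groundspeed 200.2 kt
Leg 3: heading 252.7°; drift +5.8° → track 258.5°, groundspeed 187.1 kt
Leg 4: heading 153.9°; drift -1.5° → track 152.4°, groundspeed 169.2 kt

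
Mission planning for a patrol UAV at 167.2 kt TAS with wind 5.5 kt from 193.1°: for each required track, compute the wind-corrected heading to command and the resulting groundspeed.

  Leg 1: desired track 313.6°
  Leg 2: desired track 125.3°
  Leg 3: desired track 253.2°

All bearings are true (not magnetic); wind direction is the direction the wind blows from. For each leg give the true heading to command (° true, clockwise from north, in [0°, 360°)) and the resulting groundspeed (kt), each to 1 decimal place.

Leg 1: heading=312.0°, groundspeed=169.9 kt
Leg 2: heading=127.0°, groundspeed=165.0 kt
Leg 3: heading=251.6°, groundspeed=164.4 kt

Leg 1: desired track 313.6°; wind correction -1.6° → command heading 312.0°, groundspeed 169.9 kt
Leg 2: desired track 125.3°; wind correction +1.7° → command heading 127.0°, groundspeed 165.0 kt
Leg 3: desired track 253.2°; wind correction -1.6° → command heading 251.6°, groundspeed 164.4 kt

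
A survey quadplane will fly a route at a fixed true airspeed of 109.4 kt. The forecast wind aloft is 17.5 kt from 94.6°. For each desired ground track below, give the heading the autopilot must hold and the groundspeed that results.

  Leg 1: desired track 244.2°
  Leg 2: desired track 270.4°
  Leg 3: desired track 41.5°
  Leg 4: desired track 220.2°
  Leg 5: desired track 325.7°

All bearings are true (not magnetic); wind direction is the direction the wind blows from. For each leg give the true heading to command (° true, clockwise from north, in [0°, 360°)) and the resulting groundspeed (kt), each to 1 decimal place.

Leg 1: heading=239.6°, groundspeed=124.1 kt
Leg 2: heading=269.7°, groundspeed=126.8 kt
Leg 3: heading=48.8°, groundspeed=98.0 kt
Leg 4: heading=212.7°, groundspeed=118.7 kt
Leg 5: heading=332.9°, groundspeed=119.5 kt

Leg 1: desired track 244.2°; wind correction -4.6° → command heading 239.6°, groundspeed 124.1 kt
Leg 2: desired track 270.4°; wind correction -0.7° → command heading 269.7°, groundspeed 126.8 kt
Leg 3: desired track 41.5°; wind correction +7.3° → command heading 48.8°, groundspeed 98.0 kt
Leg 4: desired track 220.2°; wind correction -7.5° → command heading 212.7°, groundspeed 118.7 kt
Leg 5: desired track 325.7°; wind correction +7.2° → command heading 332.9°, groundspeed 119.5 kt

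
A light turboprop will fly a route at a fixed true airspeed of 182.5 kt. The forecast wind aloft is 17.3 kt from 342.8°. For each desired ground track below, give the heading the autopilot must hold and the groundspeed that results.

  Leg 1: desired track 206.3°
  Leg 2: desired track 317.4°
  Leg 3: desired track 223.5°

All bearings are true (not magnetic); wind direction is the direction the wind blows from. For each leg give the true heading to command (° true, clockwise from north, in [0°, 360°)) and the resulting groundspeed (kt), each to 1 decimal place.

Leg 1: heading=210.0°, groundspeed=194.7 kt
Leg 2: heading=319.7°, groundspeed=166.7 kt
Leg 3: heading=228.2°, groundspeed=190.3 kt

Leg 1: desired track 206.3°; wind correction +3.7° → command heading 210.0°, groundspeed 194.7 kt
Leg 2: desired track 317.4°; wind correction +2.3° → command heading 319.7°, groundspeed 166.7 kt
Leg 3: desired track 223.5°; wind correction +4.7° → command heading 228.2°, groundspeed 190.3 kt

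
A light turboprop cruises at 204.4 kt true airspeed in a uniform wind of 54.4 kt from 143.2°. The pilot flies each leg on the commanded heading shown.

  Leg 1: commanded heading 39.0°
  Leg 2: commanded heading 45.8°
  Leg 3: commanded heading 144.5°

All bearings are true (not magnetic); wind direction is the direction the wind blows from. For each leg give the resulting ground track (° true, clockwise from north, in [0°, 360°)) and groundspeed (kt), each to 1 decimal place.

Leg 1: heading 39.0°; drift -13.6° → track 25.4°, groundspeed 224.0 kt
Leg 2: heading 45.8°; drift -14.3° → track 31.5°, groundspeed 218.2 kt
Leg 3: heading 144.5°; drift +0.5° → track 145.0°, groundspeed 150.0 kt

Leg 1: track=25.4°, groundspeed=224.0 kt
Leg 2: track=31.5°, groundspeed=218.2 kt
Leg 3: track=145.0°, groundspeed=150.0 kt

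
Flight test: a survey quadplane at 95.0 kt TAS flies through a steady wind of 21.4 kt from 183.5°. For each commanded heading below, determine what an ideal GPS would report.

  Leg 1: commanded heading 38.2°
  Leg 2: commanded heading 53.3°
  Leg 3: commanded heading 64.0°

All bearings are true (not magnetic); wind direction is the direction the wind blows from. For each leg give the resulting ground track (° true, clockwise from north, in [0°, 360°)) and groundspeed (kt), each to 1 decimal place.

Leg 1: track=32.0°, groundspeed=113.3 kt
Leg 2: track=44.8°, groundspeed=110.0 kt
Leg 3: track=54.0°, groundspeed=107.2 kt

Leg 1: heading 38.2°; drift -6.2° → track 32.0°, groundspeed 113.3 kt
Leg 2: heading 53.3°; drift -8.5° → track 44.8°, groundspeed 110.0 kt
Leg 3: heading 64.0°; drift -10.0° → track 54.0°, groundspeed 107.2 kt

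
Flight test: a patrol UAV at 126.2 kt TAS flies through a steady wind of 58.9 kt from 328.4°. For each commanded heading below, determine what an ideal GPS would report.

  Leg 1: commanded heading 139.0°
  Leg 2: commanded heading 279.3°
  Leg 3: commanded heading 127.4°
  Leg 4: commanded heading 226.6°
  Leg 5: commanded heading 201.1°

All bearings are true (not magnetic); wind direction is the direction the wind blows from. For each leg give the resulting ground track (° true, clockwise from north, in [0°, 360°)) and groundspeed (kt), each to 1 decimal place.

Leg 1: track=142.0°, groundspeed=184.6 kt
Leg 2: track=252.4°, groundspeed=98.3 kt
Leg 3: track=134.0°, groundspeed=182.4 kt
Leg 4: track=204.0°, groundspeed=149.8 kt
Leg 5: track=185.0°, groundspeed=168.5 kt

Leg 1: heading 139.0°; drift +3.0° → track 142.0°, groundspeed 184.6 kt
Leg 2: heading 279.3°; drift -26.9° → track 252.4°, groundspeed 98.3 kt
Leg 3: heading 127.4°; drift +6.6° → track 134.0°, groundspeed 182.4 kt
Leg 4: heading 226.6°; drift -22.6° → track 204.0°, groundspeed 149.8 kt
Leg 5: heading 201.1°; drift -16.1° → track 185.0°, groundspeed 168.5 kt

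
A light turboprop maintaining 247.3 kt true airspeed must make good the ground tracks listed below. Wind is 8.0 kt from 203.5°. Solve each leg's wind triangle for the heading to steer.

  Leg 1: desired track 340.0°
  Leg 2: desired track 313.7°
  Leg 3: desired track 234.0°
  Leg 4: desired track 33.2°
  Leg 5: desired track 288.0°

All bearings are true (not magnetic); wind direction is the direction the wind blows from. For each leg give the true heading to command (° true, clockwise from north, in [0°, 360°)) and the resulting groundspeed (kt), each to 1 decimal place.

Leg 1: desired track 340.0°; wind correction -1.3° → command heading 338.7°, groundspeed 253.0 kt
Leg 2: desired track 313.7°; wind correction -1.7° → command heading 312.0°, groundspeed 249.9 kt
Leg 3: desired track 234.0°; wind correction -0.9° → command heading 233.1°, groundspeed 240.4 kt
Leg 4: desired track 33.2°; wind correction +0.3° → command heading 33.5°, groundspeed 255.2 kt
Leg 5: desired track 288.0°; wind correction -1.8° → command heading 286.2°, groundspeed 246.4 kt

Leg 1: heading=338.7°, groundspeed=253.0 kt
Leg 2: heading=312.0°, groundspeed=249.9 kt
Leg 3: heading=233.1°, groundspeed=240.4 kt
Leg 4: heading=33.5°, groundspeed=255.2 kt
Leg 5: heading=286.2°, groundspeed=246.4 kt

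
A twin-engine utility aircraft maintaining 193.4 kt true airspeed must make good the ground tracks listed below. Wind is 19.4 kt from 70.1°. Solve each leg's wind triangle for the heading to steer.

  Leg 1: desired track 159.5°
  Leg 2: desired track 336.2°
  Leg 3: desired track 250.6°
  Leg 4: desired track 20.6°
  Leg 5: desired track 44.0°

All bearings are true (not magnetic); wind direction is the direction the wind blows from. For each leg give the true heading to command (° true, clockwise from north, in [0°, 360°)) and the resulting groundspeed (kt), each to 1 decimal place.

Leg 1: desired track 159.5°; wind correction -5.8° → command heading 153.7°, groundspeed 192.2 kt
Leg 2: desired track 336.2°; wind correction +5.7° → command heading 341.9°, groundspeed 193.7 kt
Leg 3: desired track 250.6°; wind correction +0.1° → command heading 250.7°, groundspeed 212.8 kt
Leg 4: desired track 20.6°; wind correction +4.4° → command heading 25.0°, groundspeed 180.2 kt
Leg 5: desired track 44.0°; wind correction +2.5° → command heading 46.5°, groundspeed 175.8 kt

Leg 1: heading=153.7°, groundspeed=192.2 kt
Leg 2: heading=341.9°, groundspeed=193.7 kt
Leg 3: heading=250.7°, groundspeed=212.8 kt
Leg 4: heading=25.0°, groundspeed=180.2 kt
Leg 5: heading=46.5°, groundspeed=175.8 kt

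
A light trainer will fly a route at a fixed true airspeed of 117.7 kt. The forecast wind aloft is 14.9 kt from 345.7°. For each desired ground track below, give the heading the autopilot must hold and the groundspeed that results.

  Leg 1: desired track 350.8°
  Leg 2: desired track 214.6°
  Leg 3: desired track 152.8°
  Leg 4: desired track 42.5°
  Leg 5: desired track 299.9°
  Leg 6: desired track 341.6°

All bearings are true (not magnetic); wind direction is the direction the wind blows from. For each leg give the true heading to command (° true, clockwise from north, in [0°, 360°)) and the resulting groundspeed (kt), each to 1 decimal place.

Leg 1: desired track 350.8°; wind correction -0.6° → command heading 350.2°, groundspeed 102.9 kt
Leg 2: desired track 214.6°; wind correction +5.5° → command heading 220.1°, groundspeed 127.0 kt
Leg 3: desired track 152.8°; wind correction -1.6° → command heading 151.2°, groundspeed 132.2 kt
Leg 4: desired track 42.5°; wind correction -6.1° → command heading 36.4°, groundspeed 108.9 kt
Leg 5: desired track 299.9°; wind correction +5.2° → command heading 305.1°, groundspeed 106.8 kt
Leg 6: desired track 341.6°; wind correction +0.5° → command heading 342.1°, groundspeed 102.8 kt

Leg 1: heading=350.2°, groundspeed=102.9 kt
Leg 2: heading=220.1°, groundspeed=127.0 kt
Leg 3: heading=151.2°, groundspeed=132.2 kt
Leg 4: heading=36.4°, groundspeed=108.9 kt
Leg 5: heading=305.1°, groundspeed=106.8 kt
Leg 6: heading=342.1°, groundspeed=102.8 kt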